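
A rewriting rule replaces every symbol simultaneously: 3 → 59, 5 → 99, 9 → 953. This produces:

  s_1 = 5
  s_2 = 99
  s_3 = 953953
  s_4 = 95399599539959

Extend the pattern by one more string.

Rewriting the 14 symbols of 95399599539959 one by one yields 953 99 59 953 953 99 953 953 99 59 953 953 99 953; concatenated:

953995995395399953953995995395399953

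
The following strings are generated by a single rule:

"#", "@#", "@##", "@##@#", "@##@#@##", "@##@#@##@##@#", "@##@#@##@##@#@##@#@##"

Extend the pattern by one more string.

@##@#@##@##@#@##@#@##@##@#@##@##@#

This is a Fibonacci-style word recurrence s(k) = s(k−1)·s(k−2): e.g. @#·# = @##.
So term 8 is @##@#@##@##@#@##@#@##·@##@#@##@##@#.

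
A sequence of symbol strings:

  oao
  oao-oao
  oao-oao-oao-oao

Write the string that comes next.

oao-oao-oao-oao-oao-oao-oao-oao

Every step duplicates the string with '-' between the halves.
So the next term is two copies of oao-oao-oao-oao with '-' between the halves.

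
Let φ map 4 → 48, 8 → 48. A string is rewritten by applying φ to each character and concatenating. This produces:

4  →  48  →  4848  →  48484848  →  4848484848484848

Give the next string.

Applying the rule to each of the 16 symbols of 4848484848484848 gives the pieces 48 48 48 48 48 48 48 48 48 48 48 48 48 48 48 48, which concatenate to the answer.

48484848484848484848484848484848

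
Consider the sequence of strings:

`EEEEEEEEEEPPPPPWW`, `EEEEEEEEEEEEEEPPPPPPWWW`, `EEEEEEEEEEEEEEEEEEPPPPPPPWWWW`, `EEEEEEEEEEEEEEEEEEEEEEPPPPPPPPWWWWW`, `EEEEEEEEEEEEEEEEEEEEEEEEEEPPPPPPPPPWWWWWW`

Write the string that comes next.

EEEEEEEEEEEEEEEEEEEEEEEEEEEEEEPPPPPPPPPPWWWWWWW

Term n consists of 4n-2 E's, followed by n+2 P's, followed by n-1 W's, where the shown terms are n = 3, 4, 5, 6, 7.
Setting n = 8 gives 30, 10, 7 characters in each block.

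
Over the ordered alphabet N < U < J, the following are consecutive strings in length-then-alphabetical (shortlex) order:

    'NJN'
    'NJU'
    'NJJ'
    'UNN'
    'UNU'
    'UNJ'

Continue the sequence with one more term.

Treat UNJ as a base-3 numeral over the given alphabet and add one, carrying through any trailing J's.

UUN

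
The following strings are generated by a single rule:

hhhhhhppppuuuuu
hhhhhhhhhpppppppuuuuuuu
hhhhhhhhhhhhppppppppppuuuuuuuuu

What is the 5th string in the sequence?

hhhhhhhhhhhhhhhhhhppppppppppppppppuuuuuuuuuuuuu

Reading off run lengths: h runs 6, 9, 12; p runs 4, 7, 10; u runs 5, 7, 9 — each is linear in n (n = 1, 2, …).
For term 5, n = 5, so the run lengths are 18, 16, 13.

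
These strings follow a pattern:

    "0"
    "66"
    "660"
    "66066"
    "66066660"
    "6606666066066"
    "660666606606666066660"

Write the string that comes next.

6606666066066660666606606666066066

Each term (from the third on) is the previous term followed by the one before it: term 3 = 66·0 = 660.
Continuing: 660666606606666066660 · 6606666066066 gives term 8.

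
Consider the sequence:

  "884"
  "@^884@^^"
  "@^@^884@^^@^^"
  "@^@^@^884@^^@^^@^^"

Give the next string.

s(k+1) = @^·s(k)·@^^, so each term gains @^ as a prefix and @^^ as a suffix.
So the next term is @^·@^@^@^884@^^@^^@^^·@^^.

@^@^@^@^884@^^@^^@^^@^^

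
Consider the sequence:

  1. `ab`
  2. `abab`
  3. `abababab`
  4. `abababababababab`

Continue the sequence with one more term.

abababababababababababababababab

s(k+1) = s(k)·s(k) — each term doubles the last.
So the next term is two copies of abababababababab.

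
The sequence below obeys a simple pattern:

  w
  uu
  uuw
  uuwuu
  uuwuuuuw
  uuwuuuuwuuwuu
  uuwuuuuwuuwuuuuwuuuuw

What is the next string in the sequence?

uuwuuuuwuuwuuuuwuuuuwuuwuuuuwuuwuu

Each term (from the third on) is the previous term followed by the one before it: term 3 = uu·w = uuw.
The next term joins uuwuuuuwuuwuuuuwuuuuw and uuwuuuuwuuwuu.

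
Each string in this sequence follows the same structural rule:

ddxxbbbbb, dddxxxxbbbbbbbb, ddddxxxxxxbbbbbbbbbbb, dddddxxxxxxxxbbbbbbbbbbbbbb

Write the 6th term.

dddddddxxxxxxxxxxxxbbbbbbbbbbbbbbbbbbbb

Each string has the form d^{n+1} x^{2n} b^{3n+2} (n = 1, 2, …).
At n = 6 the blocks have lengths 7, 12, 20.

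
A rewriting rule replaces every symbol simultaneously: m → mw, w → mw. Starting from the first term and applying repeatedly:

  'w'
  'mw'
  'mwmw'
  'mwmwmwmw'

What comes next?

mwmwmwmwmwmwmwmw

Apply φ to mwmwmwmw symbol by symbol: m→mw, w→mw, m→mw, w→mw, m→mw, w→mw, m→mw, w→mw; joined: mw mw mw mw mw mw mw mw.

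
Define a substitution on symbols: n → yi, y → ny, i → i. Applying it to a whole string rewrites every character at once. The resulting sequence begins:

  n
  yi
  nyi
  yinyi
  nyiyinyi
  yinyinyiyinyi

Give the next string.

Rewriting the 13 symbols of yinyinyiyinyi one by one yields ny i yi ny i yi ny i ny i yi ny i; concatenated:

nyiyinyiyinyinyiyinyi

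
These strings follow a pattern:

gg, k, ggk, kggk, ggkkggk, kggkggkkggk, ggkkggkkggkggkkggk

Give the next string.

Each term (from the third on) is the two preceding terms concatenated in order: term 3 = gg·k = ggk.
So term 8 is kggkggkkggk·ggkkggkkggkggkkggk.

kggkggkkggkggkkggkkggkggkkggk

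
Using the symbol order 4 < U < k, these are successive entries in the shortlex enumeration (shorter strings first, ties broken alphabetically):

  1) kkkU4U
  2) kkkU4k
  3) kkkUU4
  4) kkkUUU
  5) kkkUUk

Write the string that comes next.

kkkUk4

Find the rightmost character of kkkUUk below k, bump it to the next letter, and reset everything to its right to 4.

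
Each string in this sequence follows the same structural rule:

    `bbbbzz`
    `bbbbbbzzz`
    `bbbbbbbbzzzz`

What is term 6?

Reading off run lengths: b runs 4, 6, 8; z runs 2, 3, 4 — each is linear in n, where the shown terms are n = 2, 3, 4.
At n = 7 the blocks have lengths 14, 7.

bbbbbbbbbbbbbbzzzzzzz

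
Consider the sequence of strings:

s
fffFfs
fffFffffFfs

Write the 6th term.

The strings grow by a fixed prefix fffFf each time.
From fffFffffFfs, 3 further steps: fffFffffFfs → fffFffffFffffFfs → fffFffffFffffFffffFfs → (answer).

fffFffffFffffFffffFffffFfs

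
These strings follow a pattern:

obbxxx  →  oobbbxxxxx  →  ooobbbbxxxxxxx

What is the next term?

oooobbbbbxxxxxxxxx

The n-th term is n o's then n+1 b's then 2n+1 x's (n = 1, 2, …).
Setting n = 4 gives 4, 5, 9 characters in each block.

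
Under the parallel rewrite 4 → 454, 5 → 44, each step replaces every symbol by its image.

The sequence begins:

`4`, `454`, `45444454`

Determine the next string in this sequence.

Rewriting each symbol of 45444454: 4→454, 5→44, 4→454, 4→454, 4→454, 4→454, 5→44, 4→454, which concatenates to 454 44 454 454 454 454 44 454.

4544445445445445444454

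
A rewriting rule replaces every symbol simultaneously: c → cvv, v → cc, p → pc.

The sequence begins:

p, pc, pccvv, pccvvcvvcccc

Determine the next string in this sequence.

Rewriting each symbol of pccvvcvvcccc: p→pc, c→cvv, c→cvv, v→cc, v→cc, c→cvv, v→cc, v→cc, c→cvv, c→cvv, c→cvv, c→cvv, which concatenates to pc cvv cvv cc cc cvv cc cc cvv cvv cvv cvv.

pccvvcvvcccccvvcccccvvcvvcvvcvv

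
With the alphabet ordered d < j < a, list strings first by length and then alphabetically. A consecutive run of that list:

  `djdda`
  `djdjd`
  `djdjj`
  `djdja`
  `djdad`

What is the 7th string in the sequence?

djdaa

Stepping forward 2 times from djdad: djdad → djdaj, then the target.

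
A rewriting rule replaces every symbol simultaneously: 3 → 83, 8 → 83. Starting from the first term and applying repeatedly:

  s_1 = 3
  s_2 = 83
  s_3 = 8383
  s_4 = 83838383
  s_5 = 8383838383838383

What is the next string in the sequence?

Replace each of the 16 characters of 8383838383838383 in place — 83 83 83 83 83 83 83 83 83 83 83 83 83 83 83 83 — and concatenate.

83838383838383838383838383838383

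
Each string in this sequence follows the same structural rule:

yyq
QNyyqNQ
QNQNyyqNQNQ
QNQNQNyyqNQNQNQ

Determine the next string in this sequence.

QNQNQNQNyyqNQNQNQNQ

Each term wraps the previous one in QN on the left and NQ on the right.
So the next term is QN·QNQNQNyyqNQNQNQ·NQ.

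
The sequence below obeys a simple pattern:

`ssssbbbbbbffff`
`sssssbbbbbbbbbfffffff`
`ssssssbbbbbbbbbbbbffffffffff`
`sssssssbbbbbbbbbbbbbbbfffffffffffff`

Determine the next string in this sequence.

ssssssssbbbbbbbbbbbbbbbbbbffffffffffffffff

The n-th term is n+3 s's then 3n+3 b's then 3n+1 f's (n = 1, 2, …).
Setting n = 5 gives 8, 18, 16 characters in each block.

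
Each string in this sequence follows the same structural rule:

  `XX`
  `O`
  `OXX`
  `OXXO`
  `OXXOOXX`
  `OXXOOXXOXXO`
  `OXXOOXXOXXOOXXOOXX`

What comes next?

From term 3 onward, concatenate the last term with the second-to-last: O·XX = OXX, OXX·O = OXXO, …
Continuing: OXXOOXXOXXOOXXOOXX · OXXOOXXOXXO gives term 8.

OXXOOXXOXXOOXXOOXXOXXOOXXOXXO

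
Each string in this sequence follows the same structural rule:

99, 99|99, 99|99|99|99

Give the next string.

99|99|99|99|99|99|99|99

Each string is two copies of the previous one joined by '|'.
One more doubling of 99|99|99|99 gives the answer.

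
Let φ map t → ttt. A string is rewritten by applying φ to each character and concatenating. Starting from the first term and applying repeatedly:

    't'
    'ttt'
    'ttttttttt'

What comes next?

Rewriting each symbol of ttttttttt: t→ttt, t→ttt, t→ttt, t→ttt, t→ttt, t→ttt, t→ttt, t→ttt, t→ttt, which concatenates to ttt ttt ttt ttt ttt ttt ttt ttt ttt.

ttttttttttttttttttttttttttt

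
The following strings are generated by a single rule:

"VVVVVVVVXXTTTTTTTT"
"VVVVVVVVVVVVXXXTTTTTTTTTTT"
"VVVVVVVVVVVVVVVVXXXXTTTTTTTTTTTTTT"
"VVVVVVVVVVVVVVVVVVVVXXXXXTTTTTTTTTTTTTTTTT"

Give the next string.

VVVVVVVVVVVVVVVVVVVVVVVVXXXXXXTTTTTTTTTTTTTTTTTTTT

The n-th term is 4n V's then n X's then 3n+2 T's, where the shown terms are n = 2, 3, 4, 5.
For the next term, n = 6, so the run lengths are 24, 6, 20.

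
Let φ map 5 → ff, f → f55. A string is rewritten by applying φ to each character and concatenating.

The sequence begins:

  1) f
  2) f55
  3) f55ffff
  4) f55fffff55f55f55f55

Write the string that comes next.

f55fffff55f55f55f55f55fffff55fffff55fffff55ffff

Replace each of the 19 characters of f55fffff55f55f55f55 in place — f55 ff ff f55 f55 f55 f55 f55 ff ff f55 ff ff f55 ff ff f55 ff ff — and concatenate.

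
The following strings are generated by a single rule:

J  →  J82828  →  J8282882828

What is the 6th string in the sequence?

Each term is the previous one with 82828 appended.
From J8282882828, 3 further steps: J8282882828 → J828288282882828 → J82828828288282882828 → (answer).

J8282882828828288282882828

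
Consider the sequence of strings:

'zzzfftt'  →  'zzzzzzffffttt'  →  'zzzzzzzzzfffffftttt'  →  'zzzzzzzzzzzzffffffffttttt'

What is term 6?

zzzzzzzzzzzzzzzzzzffffffffffffttttttt

The n-th term is 3n z's then 2n f's then n+1 t's (n = 1, 2, …).
Setting n = 6 gives 18, 12, 7 characters in each block.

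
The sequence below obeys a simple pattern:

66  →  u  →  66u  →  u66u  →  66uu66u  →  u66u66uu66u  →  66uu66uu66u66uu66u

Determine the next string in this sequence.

This is a Fibonacci-style word recurrence s(k) = s(k−2)·s(k−1): e.g. 66·u = 66u.
The next term joins u66u66uu66u and 66uu66uu66u66uu66u.

u66u66uu66u66uu66uu66u66uu66u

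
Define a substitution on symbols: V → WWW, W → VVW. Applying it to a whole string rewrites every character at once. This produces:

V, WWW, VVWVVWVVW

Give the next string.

WWWWWWVVWWWWWWWVVWWWWWWWVVW

Apply φ to VVWVVWVVW symbol by symbol: V→WWW, V→WWW, W→VVW, V→WWW, V→WWW, W→VVW, V→WWW, V→WWW, W→VVW; joined: WWW WWW VVW WWW WWW VVW WWW WWW VVW.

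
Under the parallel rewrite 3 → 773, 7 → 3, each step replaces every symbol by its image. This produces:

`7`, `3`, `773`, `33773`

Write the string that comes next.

77377333773

Rewriting each symbol of 33773: 3→773, 3→773, 7→3, 7→3, 3→773, which concatenates to 773 773 3 3 773.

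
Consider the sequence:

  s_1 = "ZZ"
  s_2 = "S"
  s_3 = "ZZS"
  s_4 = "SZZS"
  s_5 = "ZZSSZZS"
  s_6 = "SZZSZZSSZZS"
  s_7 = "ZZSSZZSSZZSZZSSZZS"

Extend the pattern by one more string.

SZZSZZSSZZSZZSSZZSSZZSZZSSZZS

This is a Fibonacci-style word recurrence s(k) = s(k−2)·s(k−1): e.g. ZZ·S = ZZS.
The next term joins SZZSZZSSZZS and ZZSSZZSSZZSZZSSZZS.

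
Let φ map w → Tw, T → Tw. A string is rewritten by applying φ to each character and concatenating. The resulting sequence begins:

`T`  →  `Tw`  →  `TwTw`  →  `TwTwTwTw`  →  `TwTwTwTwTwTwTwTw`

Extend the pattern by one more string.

φ(TwTwTwTwTwTwTwTw) expands symbol-by-symbol to Tw Tw Tw Tw Tw Tw Tw Tw Tw Tw Tw Tw Tw Tw Tw Tw; joining the 16 pieces gives the next term.

TwTwTwTwTwTwTwTwTwTwTwTwTwTwTwTw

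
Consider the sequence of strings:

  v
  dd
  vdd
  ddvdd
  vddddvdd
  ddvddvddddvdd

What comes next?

vddddvddddvddvddddvdd

This is a Fibonacci-style word recurrence s(k) = s(k−2)·s(k−1): e.g. v·dd = vdd.
Continuing: vddddvdd · ddvddvddddvdd gives term 7.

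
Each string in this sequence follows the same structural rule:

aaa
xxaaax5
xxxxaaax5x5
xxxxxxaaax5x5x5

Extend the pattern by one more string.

Every step adds xx to the front and x5 to the end of the previous string.
One more step from xxxxxxaaax5x5x5 gives the answer.

xxxxxxxxaaax5x5x5x5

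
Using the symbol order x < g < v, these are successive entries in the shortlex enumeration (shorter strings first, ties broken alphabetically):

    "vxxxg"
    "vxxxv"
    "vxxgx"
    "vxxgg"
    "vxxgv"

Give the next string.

Find the rightmost character of vxxgv below v, bump it to the next letter, and reset everything to its right to x.

vxxvx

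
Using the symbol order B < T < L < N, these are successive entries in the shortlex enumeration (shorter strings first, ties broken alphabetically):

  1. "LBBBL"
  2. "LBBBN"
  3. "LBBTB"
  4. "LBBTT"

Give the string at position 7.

LBBLB

Continuing the enumeration 3 steps past LBBTT: LBBTT → LBBTL → LBBTN → (answer).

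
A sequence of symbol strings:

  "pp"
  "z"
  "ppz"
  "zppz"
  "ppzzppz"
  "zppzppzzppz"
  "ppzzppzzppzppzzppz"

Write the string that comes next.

Each term (from the third on) is the two preceding terms concatenated in order: term 3 = pp·z = ppz.
Continuing: zppzppzzppz · ppzzppzzppzppzzppz gives term 8.

zppzppzzppzppzzppzzppzppzzppz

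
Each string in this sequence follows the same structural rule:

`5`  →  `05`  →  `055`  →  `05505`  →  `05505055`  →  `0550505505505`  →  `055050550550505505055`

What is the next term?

From term 3 onward, concatenate the last term with the second-to-last: 05·5 = 055, 055·05 = 05505, …
Continuing: 055050550550505505055 · 0550505505505 gives term 8.

0550505505505055050550550505505505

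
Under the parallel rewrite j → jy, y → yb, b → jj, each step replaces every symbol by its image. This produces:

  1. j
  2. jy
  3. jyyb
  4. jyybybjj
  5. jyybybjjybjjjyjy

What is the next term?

Replace each of the 16 characters of jyybybjjybjjjyjy in place — jy yb yb jj yb jj jy jy yb jj jy jy jy yb jy yb — and concatenate.

jyybybjjybjjjyjyybjjjyjyjyybjyyb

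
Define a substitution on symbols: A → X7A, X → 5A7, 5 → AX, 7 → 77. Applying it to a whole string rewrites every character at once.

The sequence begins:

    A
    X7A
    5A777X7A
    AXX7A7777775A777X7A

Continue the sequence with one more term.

Replace each of the 19 characters of AXX7A7777775A777X7A in place — X7A 5A7 5A7 77 X7A 77 77 77 77 77 77 AX X7A 77 77 77 5A7 77 X7A — and concatenate.

X7A5A75A777X7A777777777777AXX7A7777775A777X7A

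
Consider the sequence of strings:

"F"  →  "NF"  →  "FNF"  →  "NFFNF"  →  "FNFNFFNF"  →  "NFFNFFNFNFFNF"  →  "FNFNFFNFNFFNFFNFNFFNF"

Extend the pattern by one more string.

NFFNFFNFNFFNFFNFNFFNFNFFNFFNFNFFNF

From term 3 onward, concatenate the second-to-last term with the last: F·NF = FNF, NF·FNF = NFFNF, …
So term 8 is NFFNFFNFNFFNF·FNFNFFNFNFFNFFNFNFFNF.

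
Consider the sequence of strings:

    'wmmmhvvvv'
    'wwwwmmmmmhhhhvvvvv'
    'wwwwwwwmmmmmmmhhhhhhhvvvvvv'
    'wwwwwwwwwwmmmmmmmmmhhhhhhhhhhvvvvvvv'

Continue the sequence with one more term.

wwwwwwwwwwwwwmmmmmmmmmmmhhhhhhhhhhhhhvvvvvvvv

Each string has the form w^{3n-2} m^{2n+1} h^{3n-2} v^{n+3} (n = 1, 2, …).
Setting n = 5 gives 13, 11, 13, 8 characters in each block.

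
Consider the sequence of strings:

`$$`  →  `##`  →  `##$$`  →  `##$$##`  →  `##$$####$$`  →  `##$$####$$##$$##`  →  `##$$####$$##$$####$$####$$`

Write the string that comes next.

Each term (from the third on) is the previous term followed by the one before it: term 3 = ##·$$ = ##$$.
Continuing: ##$$####$$##$$####$$####$$ · ##$$####$$##$$## gives term 8.

##$$####$$##$$####$$####$$##$$####$$##$$##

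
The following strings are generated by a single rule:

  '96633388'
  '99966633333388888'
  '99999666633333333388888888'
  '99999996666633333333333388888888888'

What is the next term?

The n-th term is 2n-1 9's then n+1 6's then 3n 3's then 3n-1 8's (n = 1, 2, …).
Setting n = 5 gives 9, 6, 15, 14 characters in each block.

99999999966666633333333333333388888888888888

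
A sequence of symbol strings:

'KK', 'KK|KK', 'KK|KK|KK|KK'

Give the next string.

s(k+1) = s(k)·|·s(k) — each term doubles the last with '|' between the halves.
One more doubling of KK|KK|KK|KK gives the answer.

KK|KK|KK|KK|KK|KK|KK|KK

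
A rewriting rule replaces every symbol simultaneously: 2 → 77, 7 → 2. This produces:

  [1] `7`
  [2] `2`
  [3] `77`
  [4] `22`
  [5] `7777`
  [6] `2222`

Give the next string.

Apply φ to 2222 symbol by symbol: 2→77, 2→77, 2→77, 2→77; joined: 77 77 77 77.

77777777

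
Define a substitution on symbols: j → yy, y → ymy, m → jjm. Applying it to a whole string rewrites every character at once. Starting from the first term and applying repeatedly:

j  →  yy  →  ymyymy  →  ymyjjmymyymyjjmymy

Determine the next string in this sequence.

Replace each of the 18 characters of ymyjjmymyymyjjmymy in place — ymy jjm ymy yy yy jjm ymy jjm ymy ymy jjm ymy yy yy jjm ymy jjm ymy — and concatenate.

ymyjjmymyyyyyjjmymyjjmymyymyjjmymyyyyyjjmymyjjmymy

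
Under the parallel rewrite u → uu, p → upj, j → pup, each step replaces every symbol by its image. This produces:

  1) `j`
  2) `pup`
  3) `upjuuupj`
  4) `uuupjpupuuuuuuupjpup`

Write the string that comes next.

uuuuuuupjpupupjuuupjuuuuuuuuuuuuuuupjpupupjuuupj

φ(uuupjpupuuuuuuupjpup) expands symbol-by-symbol to uu uu uu upj pup upj uu upj uu uu uu uu uu uu uu upj pup upj uu upj; joining the 20 pieces gives the next term.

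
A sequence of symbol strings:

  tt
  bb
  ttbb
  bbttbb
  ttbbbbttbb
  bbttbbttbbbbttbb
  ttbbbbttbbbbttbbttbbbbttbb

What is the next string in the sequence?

bbttbbttbbbbttbbttbbbbttbbbbttbbttbbbbttbb

From term 3 onward, concatenate the second-to-last term with the last: tt·bb = ttbb, bb·ttbb = bbttbb, …
Continuing: bbttbbttbbbbttbb · ttbbbbttbbbbttbbttbbbbttbb gives term 8.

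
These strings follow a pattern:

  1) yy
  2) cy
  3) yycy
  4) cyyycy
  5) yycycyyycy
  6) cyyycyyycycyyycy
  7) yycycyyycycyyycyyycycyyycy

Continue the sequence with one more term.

This is a Fibonacci-style word recurrence s(k) = s(k−2)·s(k−1): e.g. yy·cy = yycy.
So term 8 is cyyycyyycycyyycy·yycycyyycycyyycyyycycyyycy.

cyyycyyycycyyycyyycycyyycycyyycyyycycyyycy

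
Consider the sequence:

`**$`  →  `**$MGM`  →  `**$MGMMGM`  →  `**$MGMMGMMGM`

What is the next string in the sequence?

**$MGMMGMMGMMGM

Every step adds MGM to the end: s(k+1) = s(k)·MGM.
One more step from **$MGMMGMMGM gives the answer.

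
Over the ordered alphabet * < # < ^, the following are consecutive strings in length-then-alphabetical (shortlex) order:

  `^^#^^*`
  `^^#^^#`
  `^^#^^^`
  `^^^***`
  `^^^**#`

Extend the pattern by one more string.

Find the rightmost character of ^^^**# below ^, bump it to the next letter, and reset everything to its right to *.

^^^**^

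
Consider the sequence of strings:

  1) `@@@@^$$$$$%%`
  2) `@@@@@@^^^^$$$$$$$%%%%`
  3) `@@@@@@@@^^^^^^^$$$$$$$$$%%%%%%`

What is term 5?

Reading off run lengths: @ runs 4, 6, 8; ^ runs 1, 4, 7; $ runs 5, 7, 9; % runs 2, 4, 6 — each is linear in n (n = 1, 2, …).
Setting n = 5 gives 12, 13, 13, 10 characters in each block.

@@@@@@@@@@@@^^^^^^^^^^^^^$$$$$$$$$$$$$%%%%%%%%%%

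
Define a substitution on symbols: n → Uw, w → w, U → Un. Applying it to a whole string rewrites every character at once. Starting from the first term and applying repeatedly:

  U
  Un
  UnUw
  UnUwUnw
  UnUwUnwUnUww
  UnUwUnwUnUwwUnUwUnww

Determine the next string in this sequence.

Applying the rule to each of the 20 symbols of UnUwUnwUnUwwUnUwUnww gives the pieces Un Uw Un w Un Uw w Un Uw Un w w Un Uw Un w Un Uw w w, which concatenate to the answer.

UnUwUnwUnUwwUnUwUnwwUnUwUnwUnUwww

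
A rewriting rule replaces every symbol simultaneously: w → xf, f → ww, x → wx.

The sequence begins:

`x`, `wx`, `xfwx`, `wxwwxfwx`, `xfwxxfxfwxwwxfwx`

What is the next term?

Rewriting the 16 symbols of xfwxxfxfwxwwxfwx one by one yields wx ww xf wx wx ww wx ww xf wx xf xf wx ww xf wx; concatenated:

wxwwxfwxwxwwwxwwxfwxxfxfwxwwxfwx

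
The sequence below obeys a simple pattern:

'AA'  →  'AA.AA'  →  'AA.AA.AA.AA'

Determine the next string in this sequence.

s(k+1) = s(k)·.·s(k) — each term doubles the last with '.' between the halves.
Doubling AA.AA.AA.AA with '.' between the halves:

AA.AA.AA.AA.AA.AA.AA.AA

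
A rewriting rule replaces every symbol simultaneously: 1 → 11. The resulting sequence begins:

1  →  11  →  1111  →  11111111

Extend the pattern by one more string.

Expanding 11111111: 1→11, 1→11, 1→11, 1→11, 1→11, 1→11, 1→11, 1→11. Concatenated: 11 11 11 11 11 11 11 11.

1111111111111111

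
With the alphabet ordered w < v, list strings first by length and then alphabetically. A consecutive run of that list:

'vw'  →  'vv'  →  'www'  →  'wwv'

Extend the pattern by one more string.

wvw

Find the rightmost character of wwv below v, bump it to the next letter, and reset everything to its right to w.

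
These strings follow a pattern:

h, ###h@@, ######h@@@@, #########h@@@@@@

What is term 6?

###############h@@@@@@@@@@

Every step adds ### to the front and @@ to the end of the previous string.
From #########h@@@@@@, 2 further steps: #########h@@@@@@ → ############h@@@@@@@@ → (answer).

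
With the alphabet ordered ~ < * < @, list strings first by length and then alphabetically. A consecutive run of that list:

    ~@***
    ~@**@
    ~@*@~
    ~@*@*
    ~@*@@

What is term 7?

~@@~*

Continuing the enumeration 2 steps past ~@*@@: ~@*@@ → ~@@~~ → (answer).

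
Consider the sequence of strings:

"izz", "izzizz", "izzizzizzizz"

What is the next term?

Each string is two copies of the previous one concatenated.
So the next term is two copies of izzizzizzizz.

izzizzizzizzizzizzizzizz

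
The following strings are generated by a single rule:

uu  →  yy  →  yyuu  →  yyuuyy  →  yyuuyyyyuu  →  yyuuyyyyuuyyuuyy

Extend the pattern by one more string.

yyuuyyyyuuyyuuyyyyuuyyyyuu

This is a Fibonacci-style word recurrence s(k) = s(k−1)·s(k−2): e.g. yy·uu = yyuu.
Continuing: yyuuyyyyuuyyuuyy · yyuuyyyyuu gives term 7.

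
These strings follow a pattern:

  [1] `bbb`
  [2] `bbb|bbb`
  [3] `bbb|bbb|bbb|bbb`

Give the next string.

Every step duplicates the string with '|' between the halves.
Doubling bbb|bbb|bbb|bbb with '|' between the halves:

bbb|bbb|bbb|bbb|bbb|bbb|bbb|bbb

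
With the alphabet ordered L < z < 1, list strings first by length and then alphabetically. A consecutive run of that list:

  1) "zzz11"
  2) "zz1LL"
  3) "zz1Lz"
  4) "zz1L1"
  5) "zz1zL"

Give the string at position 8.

Advancing 3 positions from zz1zL through zz1zL → zz1zz → zz1z1 reaches term 8.

zz11L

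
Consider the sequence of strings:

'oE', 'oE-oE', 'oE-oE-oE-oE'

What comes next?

Each string is two copies of the previous one joined by '-'.
Doubling oE-oE-oE-oE with '-' between the halves:

oE-oE-oE-oE-oE-oE-oE-oE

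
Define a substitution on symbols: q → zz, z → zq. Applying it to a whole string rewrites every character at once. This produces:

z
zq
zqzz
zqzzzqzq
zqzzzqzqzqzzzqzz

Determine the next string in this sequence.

zqzzzqzqzqzzzqzzzqzzzqzqzqzzzqzq

Applying the rule to each of the 16 symbols of zqzzzqzqzqzzzqzz gives the pieces zq zz zq zq zq zz zq zz zq zz zq zq zq zz zq zq, which concatenate to the answer.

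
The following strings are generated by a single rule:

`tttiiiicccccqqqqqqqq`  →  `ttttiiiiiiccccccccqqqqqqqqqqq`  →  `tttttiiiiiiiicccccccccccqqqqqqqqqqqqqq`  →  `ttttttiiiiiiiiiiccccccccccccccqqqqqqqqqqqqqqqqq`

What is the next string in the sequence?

tttttttiiiiiiiiiiiicccccccccccccccccqqqqqqqqqqqqqqqqqqqq

Term n consists of n+1 t's, followed by 2n i's, followed by 3n-1 c's, followed by 3n+2 q's, where the shown terms are n = 2, 3, 4, 5.
For the next term, n = 6, so the run lengths are 7, 12, 17, 20.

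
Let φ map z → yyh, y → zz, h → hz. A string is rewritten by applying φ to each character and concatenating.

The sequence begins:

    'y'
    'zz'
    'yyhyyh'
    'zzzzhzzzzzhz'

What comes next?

Apply φ to zzzzhzzzzzhz symbol by symbol: z→yyh, z→yyh, z→yyh, z→yyh, h→hz, z→yyh, z→yyh, z→yyh, z→yyh, z→yyh, h→hz, z→yyh; joined: yyh yyh yyh yyh hz yyh yyh yyh yyh yyh hz yyh.

yyhyyhyyhyyhhzyyhyyhyyhyyhyyhhzyyh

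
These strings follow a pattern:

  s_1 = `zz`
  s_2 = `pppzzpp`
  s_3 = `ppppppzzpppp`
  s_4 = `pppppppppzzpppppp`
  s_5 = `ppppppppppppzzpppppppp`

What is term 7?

Each term wraps the previous one in ppp on the left and pp on the right.
From ppppppppppppzzpppppppp, 2 further steps: ppppppppppppzzpppppppp → pppppppppppppppzzpppppppppp → (answer).

ppppppppppppppppppzzpppppppppppp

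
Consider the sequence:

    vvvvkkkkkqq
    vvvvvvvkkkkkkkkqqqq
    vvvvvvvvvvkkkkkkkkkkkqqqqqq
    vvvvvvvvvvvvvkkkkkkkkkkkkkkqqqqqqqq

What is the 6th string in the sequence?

The n-th term is 3n+1 v's then 3n+2 k's then 2n q's (n = 1, 2, …).
At n = 6 the blocks have lengths 19, 20, 12.

vvvvvvvvvvvvvvvvvvvkkkkkkkkkkkkkkkkkkkkqqqqqqqqqqqq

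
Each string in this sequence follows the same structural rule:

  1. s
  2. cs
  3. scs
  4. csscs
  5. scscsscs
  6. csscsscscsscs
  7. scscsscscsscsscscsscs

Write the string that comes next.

Each term (from the third on) is the two preceding terms concatenated in order: term 3 = s·cs = scs.
Continuing: csscsscscsscs · scscsscscsscsscscsscs gives term 8.

csscsscscsscsscscsscscsscsscscsscs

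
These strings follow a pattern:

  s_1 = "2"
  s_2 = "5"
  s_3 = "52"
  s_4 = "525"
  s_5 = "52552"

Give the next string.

52552525

Each term (from the third on) is the previous term followed by the one before it: term 3 = 5·2 = 52.
The next term joins 52552 and 525.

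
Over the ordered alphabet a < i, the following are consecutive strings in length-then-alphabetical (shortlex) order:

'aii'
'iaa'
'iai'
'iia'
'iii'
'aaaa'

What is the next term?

aaai

Find the rightmost character of aaaa below i, bump it to the next letter, and reset everything to its right to a.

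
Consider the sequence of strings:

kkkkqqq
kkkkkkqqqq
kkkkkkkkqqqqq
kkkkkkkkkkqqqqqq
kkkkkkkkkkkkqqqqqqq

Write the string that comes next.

Each string has the form k^{2n} q^{n+1}, where the shown terms are n = 2, 3, 4, 5, 6.
At n = 7 the blocks have lengths 14, 8.

kkkkkkkkkkkkkkqqqqqqqq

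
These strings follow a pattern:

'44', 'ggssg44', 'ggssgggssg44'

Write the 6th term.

ggssgggssgggssgggssgggssg44

Every step adds ggssg at the front: s(k+1) = ggssg·s(k).
From ggssgggssg44, 3 further steps: ggssgggssg44 → ggssgggssgggssg44 → ggssgggssgggssgggssg44 → (answer).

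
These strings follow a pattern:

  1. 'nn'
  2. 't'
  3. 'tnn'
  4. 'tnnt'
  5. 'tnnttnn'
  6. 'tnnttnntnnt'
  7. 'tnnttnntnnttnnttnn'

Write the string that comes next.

tnnttnntnnttnnttnntnnttnntnnt

Each term (from the third on) is the previous term followed by the one before it: term 3 = t·nn = tnn.
The next term joins tnnttnntnnttnnttnn and tnnttnntnnt.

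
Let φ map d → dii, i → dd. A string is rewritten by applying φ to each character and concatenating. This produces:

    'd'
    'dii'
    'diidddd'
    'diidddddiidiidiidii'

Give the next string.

diidddddiidiidiidiidiidddddiidddddiidddddiidddd

Applying the rule to each of the 19 symbols of diidddddiidiidiidii gives the pieces dii dd dd dii dii dii dii dii dd dd dii dd dd dii dd dd dii dd dd, which concatenate to the answer.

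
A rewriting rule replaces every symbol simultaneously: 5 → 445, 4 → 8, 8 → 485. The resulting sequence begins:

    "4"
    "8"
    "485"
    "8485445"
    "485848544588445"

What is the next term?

Applying the rule to each of the 15 symbols of 485848544588445 gives the pieces 8 485 445 485 8 485 445 8 8 445 485 485 8 8 445, which concatenate to the answer.

848544548584854458844548548588445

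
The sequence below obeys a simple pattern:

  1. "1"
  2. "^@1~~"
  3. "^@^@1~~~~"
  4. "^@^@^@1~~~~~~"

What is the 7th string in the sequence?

Each term wraps the previous one in ^@ on the left and ~~ on the right.
From ^@^@^@1~~~~~~, 3 further steps: ^@^@^@1~~~~~~ → ^@^@^@^@1~~~~~~~~ → ^@^@^@^@^@1~~~~~~~~~~ → (answer).

^@^@^@^@^@^@1~~~~~~~~~~~~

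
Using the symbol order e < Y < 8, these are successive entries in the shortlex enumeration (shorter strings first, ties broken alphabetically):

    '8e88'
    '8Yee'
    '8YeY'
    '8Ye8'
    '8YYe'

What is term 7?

8YY8

Advancing 2 positions from 8YYe through 8YYe → 8YYY reaches term 7.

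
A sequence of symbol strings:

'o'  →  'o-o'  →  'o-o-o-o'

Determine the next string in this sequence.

o-o-o-o-o-o-o-o

Each string is two copies of the previous one joined by '-'.
So the next term is two copies of o-o-o-o with '-' between the halves.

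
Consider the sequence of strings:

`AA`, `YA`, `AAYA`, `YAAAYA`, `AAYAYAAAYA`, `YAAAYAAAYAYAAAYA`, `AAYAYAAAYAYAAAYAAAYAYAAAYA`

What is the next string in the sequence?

YAAAYAAAYAYAAAYAAAYAYAAAYAYAAAYAAAYAYAAAYA

Each term (from the third on) is the two preceding terms concatenated in order: term 3 = AA·YA = AAYA.
So term 8 is YAAAYAAAYAYAAAYA·AAYAYAAAYAYAAAYAAAYAYAAAYA.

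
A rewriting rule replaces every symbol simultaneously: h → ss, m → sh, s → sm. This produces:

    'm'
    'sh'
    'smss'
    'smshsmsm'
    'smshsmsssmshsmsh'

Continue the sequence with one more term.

Rewriting the 16 symbols of smshsmsssmshsmsh one by one yields sm sh sm ss sm sh sm sm sm sh sm ss sm sh sm ss; concatenated:

smshsmsssmshsmsmsmshsmsssmshsmss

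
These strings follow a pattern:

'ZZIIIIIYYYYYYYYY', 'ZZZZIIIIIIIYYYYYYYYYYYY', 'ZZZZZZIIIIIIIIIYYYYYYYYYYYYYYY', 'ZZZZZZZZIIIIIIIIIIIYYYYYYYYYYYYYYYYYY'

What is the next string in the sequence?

ZZZZZZZZZZIIIIIIIIIIIIIYYYYYYYYYYYYYYYYYYYYY

The n-th term is 2n-2 Z's then 2n+1 I's then 3n+3 Y's, where the shown terms are n = 2, 3, 4, 5.
At n = 6 the blocks have lengths 10, 13, 21.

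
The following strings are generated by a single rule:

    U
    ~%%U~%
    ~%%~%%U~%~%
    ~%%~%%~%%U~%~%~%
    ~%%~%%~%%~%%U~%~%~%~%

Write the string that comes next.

s(k+1) = ~%%·s(k)·~%, so each term gains ~%% as a prefix and ~% as a suffix.
Applying this once more to ~%%~%%~%%~%%U~%~%~%~%:

~%%~%%~%%~%%~%%U~%~%~%~%~%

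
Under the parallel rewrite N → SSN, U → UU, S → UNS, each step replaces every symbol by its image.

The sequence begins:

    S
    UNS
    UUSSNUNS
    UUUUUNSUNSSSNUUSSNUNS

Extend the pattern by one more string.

UUUUUUUUUUSSNUNSUUSSNUNSUNSUNSSSNUUUUUNSUNSSSNUUSSNUNS

Replace each of the 21 characters of UUUUUNSUNSSSNUUSSNUNS in place — UU UU UU UU UU SSN UNS UU SSN UNS UNS UNS SSN UU UU UNS UNS SSN UU SSN UNS — and concatenate.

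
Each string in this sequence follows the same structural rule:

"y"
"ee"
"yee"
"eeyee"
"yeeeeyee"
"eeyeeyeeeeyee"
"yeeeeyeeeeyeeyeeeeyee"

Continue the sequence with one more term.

eeyeeyeeeeyeeyeeeeyeeeeyeeyeeeeyee

This is a Fibonacci-style word recurrence s(k) = s(k−2)·s(k−1): e.g. y·ee = yee.
Continuing: eeyeeyeeeeyee · yeeeeyeeeeyeeyeeeeyee gives term 8.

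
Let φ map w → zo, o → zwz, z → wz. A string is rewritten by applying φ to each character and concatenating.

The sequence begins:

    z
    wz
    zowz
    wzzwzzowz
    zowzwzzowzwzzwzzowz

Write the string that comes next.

wzzwzzowzzowzwzzwzzowzzowzwzzowzwzzwzzowz

φ(zowzwzzowzwzzwzzowz) expands symbol-by-symbol to wz zwz zo wz zo wz wz zwz zo wz zo wz wz zo wz wz zwz zo wz; joining the 19 pieces gives the next term.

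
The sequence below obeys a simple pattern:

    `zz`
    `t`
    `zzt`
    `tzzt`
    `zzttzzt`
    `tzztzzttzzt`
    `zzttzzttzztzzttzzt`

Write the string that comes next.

Each term (from the third on) is the two preceding terms concatenated in order: term 3 = zz·t = zzt.
Continuing: tzztzzttzzt · zzttzzttzztzzttzzt gives term 8.

tzztzzttzztzzttzzttzztzzttzzt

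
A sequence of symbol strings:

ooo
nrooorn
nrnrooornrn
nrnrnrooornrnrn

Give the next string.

s(k+1) = nr·s(k)·rn, so each term gains nr as a prefix and rn as a suffix.
One more step from nrnrnrooornrnrn gives the answer.

nrnrnrnrooornrnrnrn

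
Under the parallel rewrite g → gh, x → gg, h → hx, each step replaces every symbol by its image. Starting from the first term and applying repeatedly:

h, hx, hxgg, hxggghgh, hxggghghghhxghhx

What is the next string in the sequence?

Applying the rule to each of the 16 symbols of hxggghghghhxghhx gives the pieces hx gg gh gh gh hx gh hx gh hx hx gg gh hx hx gg, which concatenate to the answer.

hxggghghghhxghhxghhxhxggghhxhxgg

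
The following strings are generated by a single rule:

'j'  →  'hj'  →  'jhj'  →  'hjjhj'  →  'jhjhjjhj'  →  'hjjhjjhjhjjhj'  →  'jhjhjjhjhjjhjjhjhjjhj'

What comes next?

hjjhjjhjhjjhjjhjhjjhjhjjhjjhjhjjhj

Each term (from the third on) is the two preceding terms concatenated in order: term 3 = j·hj = jhj.
Continuing: hjjhjjhjhjjhj · jhjhjjhjhjjhjjhjhjjhj gives term 8.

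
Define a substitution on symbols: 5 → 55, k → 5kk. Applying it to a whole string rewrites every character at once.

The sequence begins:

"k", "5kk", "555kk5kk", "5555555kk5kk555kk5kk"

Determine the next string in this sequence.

555555555555555kk5kk555kk5kk5555555kk5kk555kk5kk

φ(5555555kk5kk555kk5kk) expands symbol-by-symbol to 55 55 55 55 55 55 55 5kk 5kk 55 5kk 5kk 55 55 55 5kk 5kk 55 5kk 5kk; joining the 20 pieces gives the next term.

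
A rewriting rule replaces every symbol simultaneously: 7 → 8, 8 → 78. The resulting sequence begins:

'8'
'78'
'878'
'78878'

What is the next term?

Expanding 78878: 7→8, 8→78, 8→78, 7→8, 8→78. Concatenated: 8 78 78 8 78.

87878878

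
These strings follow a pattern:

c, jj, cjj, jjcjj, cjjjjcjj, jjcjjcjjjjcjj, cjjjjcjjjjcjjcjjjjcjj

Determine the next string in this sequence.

jjcjjcjjjjcjjcjjjjcjjjjcjjcjjjjcjj

This is a Fibonacci-style word recurrence s(k) = s(k−2)·s(k−1): e.g. c·jj = cjj.
Continuing: jjcjjcjjjjcjj · cjjjjcjjjjcjjcjjjjcjj gives term 8.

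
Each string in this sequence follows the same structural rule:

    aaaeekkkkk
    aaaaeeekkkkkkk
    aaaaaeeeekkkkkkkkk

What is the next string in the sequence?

Term n consists of n+1 a's, followed by n e's, followed by 2n+1 k's, where the shown terms are n = 2, 3, 4.
At n = 5 the blocks have lengths 6, 5, 11.

aaaaaaeeeeekkkkkkkkkkk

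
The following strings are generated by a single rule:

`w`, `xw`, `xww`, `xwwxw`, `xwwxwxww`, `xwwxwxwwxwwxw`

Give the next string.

xwwxwxwwxwwxwxwwxwxww

From term 3 onward, concatenate the last term with the second-to-last: xw·w = xww, xww·xw = xwwxw, …
The next term joins xwwxwxwwxwwxw and xwwxwxww.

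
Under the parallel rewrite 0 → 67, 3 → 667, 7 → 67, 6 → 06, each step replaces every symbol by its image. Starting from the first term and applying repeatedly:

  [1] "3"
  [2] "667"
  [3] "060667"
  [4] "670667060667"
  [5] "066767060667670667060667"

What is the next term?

Replace each of the 24 characters of 066767060667670667060667 in place — 67 06 06 67 06 67 67 06 67 06 06 67 06 67 67 06 06 67 67 06 67 06 06 67 — and concatenate.

670606670667670667060667066767060667670667060667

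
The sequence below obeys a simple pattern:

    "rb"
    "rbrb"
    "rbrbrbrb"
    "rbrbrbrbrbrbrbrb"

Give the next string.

Each string is two copies of the previous one concatenated.
Doubling rbrbrbrbrbrbrbrb:

rbrbrbrbrbrbrbrbrbrbrbrbrbrbrbrb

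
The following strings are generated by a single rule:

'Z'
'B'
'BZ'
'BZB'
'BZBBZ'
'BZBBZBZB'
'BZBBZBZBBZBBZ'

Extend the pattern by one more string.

From term 3 onward, concatenate the last term with the second-to-last: B·Z = BZ, BZ·B = BZB, …
The next term joins BZBBZBZBBZBBZ and BZBBZBZB.

BZBBZBZBBZBBZBZBBZBZB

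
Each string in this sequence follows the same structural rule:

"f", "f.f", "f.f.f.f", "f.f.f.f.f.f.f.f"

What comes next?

f.f.f.f.f.f.f.f.f.f.f.f.f.f.f.f

Every step duplicates the string with '.' between the halves.
One more doubling of f.f.f.f.f.f.f.f gives the answer.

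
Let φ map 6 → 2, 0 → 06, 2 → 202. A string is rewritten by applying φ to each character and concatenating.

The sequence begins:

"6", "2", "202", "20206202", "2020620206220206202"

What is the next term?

Replace each of the 19 characters of 2020620206220206202 in place — 202 06 202 06 2 202 06 202 06 2 202 202 06 202 06 2 202 06 202 — and concatenate.

20206202062202062020622022020620206220206202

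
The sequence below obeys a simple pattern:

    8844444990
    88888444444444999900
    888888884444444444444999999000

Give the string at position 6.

Each string has the form 8^{3n-1} 4^{4n+1} 9^{2n} 0^{n} (n = 1, 2, …).
For term 6, n = 6, so the run lengths are 17, 25, 12, 6.

888888888888888884444444444444444444444444999999999999000000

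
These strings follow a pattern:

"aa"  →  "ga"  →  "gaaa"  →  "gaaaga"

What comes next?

From term 3 onward, concatenate the last term with the second-to-last: ga·aa = gaaa, gaaa·ga = gaaaga, …
The next term joins gaaaga and gaaa.

gaaagagaaa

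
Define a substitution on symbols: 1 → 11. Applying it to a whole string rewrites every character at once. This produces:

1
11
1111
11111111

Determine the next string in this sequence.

1111111111111111

Apply φ to 11111111 symbol by symbol: 1→11, 1→11, 1→11, 1→11, 1→11, 1→11, 1→11, 1→11; joined: 11 11 11 11 11 11 11 11.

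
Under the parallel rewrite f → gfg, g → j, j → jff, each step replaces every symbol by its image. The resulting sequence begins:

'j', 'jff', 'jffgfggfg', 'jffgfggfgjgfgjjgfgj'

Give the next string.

Rewriting the 19 symbols of jffgfggfgjgfgjjgfgj one by one yields jff gfg gfg j gfg j j gfg j jff j gfg j jff jff j gfg j jff; concatenated:

jffgfggfgjgfgjjgfgjjffjgfgjjffjffjgfgjjff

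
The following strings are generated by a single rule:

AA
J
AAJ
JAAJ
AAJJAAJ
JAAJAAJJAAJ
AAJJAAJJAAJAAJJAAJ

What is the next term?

JAAJAAJJAAJAAJJAAJJAAJAAJJAAJ

Each term (from the third on) is the two preceding terms concatenated in order: term 3 = AA·J = AAJ.
The next term joins JAAJAAJJAAJ and AAJJAAJJAAJAAJJAAJ.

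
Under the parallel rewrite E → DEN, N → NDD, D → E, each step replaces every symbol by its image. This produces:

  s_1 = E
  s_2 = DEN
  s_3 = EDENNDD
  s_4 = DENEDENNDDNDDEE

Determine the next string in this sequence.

EDENNDDDENEDENNDDNDDEENDDEEDENDEN

Applying the rule to each of the 15 symbols of DENEDENNDDNDDEE gives the pieces E DEN NDD DEN E DEN NDD NDD E E NDD E E DEN DEN, which concatenate to the answer.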